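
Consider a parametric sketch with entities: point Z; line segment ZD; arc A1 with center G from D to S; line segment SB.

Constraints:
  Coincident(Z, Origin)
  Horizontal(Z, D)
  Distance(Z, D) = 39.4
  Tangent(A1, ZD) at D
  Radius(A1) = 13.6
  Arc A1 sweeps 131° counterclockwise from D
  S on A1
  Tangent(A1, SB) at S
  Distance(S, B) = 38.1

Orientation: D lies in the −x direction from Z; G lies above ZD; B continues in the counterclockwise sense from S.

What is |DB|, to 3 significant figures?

53.4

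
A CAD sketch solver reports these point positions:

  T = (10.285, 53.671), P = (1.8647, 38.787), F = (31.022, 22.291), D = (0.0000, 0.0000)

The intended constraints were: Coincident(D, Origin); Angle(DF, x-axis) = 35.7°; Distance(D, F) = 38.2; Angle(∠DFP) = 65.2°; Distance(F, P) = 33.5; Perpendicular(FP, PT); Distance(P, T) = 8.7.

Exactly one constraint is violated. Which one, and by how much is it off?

Distance(P, T) = 8.7 — off by 8.40.

D = (0.00, 0.00) ✓; DF at 35.70° ✓; |DF| = 38.20 ✓; ∠DFP = 65.20° ✓; |FP| = 33.50 ✓; ∠(FP, PT) = 90.00° ✓; |PT| = 17.10 ✗.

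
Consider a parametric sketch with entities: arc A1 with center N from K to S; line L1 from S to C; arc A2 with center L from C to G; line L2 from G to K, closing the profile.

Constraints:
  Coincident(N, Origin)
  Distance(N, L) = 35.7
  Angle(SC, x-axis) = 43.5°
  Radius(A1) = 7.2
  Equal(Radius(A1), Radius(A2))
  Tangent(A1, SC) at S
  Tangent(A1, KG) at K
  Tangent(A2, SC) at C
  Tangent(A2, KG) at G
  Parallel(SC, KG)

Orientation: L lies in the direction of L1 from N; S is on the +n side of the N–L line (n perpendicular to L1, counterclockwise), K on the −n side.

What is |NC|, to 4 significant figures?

36.42

The slot axis is L1's direction at 43.5°, so u = (cos 43.5°, sin 43.5°) = (0.7254, 0.6884) and n = (−sin 43.5°, cos 43.5°) = (-0.6884, 0.7254). N is at the origin and L lies 35.7 along u from N, so L = 35.7·u = (25.90, 24.57). Tangency of A1 to both parallel lines with radius 7.2 puts S and K at N ± 7.2·n: S = (-4.956, 5.223), K = (4.956, -5.223). Equal radii place C and G the same way about L: C = L + 7.2·n = (20.94, 29.80), G = L − 7.2·n = (30.85, 19.35). Then |NC| = |C − N| = 36.42.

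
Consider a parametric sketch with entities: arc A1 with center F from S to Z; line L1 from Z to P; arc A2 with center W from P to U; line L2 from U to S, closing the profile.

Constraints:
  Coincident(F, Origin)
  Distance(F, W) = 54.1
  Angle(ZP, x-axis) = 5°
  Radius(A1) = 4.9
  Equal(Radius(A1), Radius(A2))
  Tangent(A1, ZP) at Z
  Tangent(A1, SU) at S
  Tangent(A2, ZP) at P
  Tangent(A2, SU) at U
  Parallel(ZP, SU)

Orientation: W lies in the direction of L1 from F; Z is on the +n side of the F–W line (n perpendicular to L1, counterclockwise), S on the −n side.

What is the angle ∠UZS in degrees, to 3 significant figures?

79.7°

Tangency of A1 to both parallel lines with radius 4.9 puts Z and S at F ± 4.9·n: Z = (-0.427, 4.88), S = (0.427, -4.88). Equal radii place P and U the same way about W: P = W + 4.9·n = (53.5, 9.60), U = W − 4.9·n = (54.3, -0.166). Then cos ∠UZS = ZU·ZS / (|ZU||ZS|), giving 79.7°.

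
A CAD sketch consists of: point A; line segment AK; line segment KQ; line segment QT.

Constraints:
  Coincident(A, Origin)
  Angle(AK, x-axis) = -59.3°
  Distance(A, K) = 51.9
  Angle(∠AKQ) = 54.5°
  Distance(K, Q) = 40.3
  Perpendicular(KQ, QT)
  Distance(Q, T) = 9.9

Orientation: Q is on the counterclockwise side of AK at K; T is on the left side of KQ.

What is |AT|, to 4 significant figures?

33.91

A is at the origin; AK runs at -59.3° with length 51.9, so K = 51.9·(cos -59.3°, sin -59.3°) = (26.50, -44.63). ∠AKQ = 54.5°, so KQ runs at -59.3° + (180° − 54.5°) = 66.20° from the x-axis; with |KQ| = 40.3, Q = K + 40.3·(cos 66.20°, sin 66.20°) = (42.76, -7.753). KQ is perpendicular to QT; with |QT| = 9.9 on the left of KQ, T = Q + 9.9·(-0.9150, 0.4035) = (33.70, -3.758). Then |AT| = |T − A| = 33.91.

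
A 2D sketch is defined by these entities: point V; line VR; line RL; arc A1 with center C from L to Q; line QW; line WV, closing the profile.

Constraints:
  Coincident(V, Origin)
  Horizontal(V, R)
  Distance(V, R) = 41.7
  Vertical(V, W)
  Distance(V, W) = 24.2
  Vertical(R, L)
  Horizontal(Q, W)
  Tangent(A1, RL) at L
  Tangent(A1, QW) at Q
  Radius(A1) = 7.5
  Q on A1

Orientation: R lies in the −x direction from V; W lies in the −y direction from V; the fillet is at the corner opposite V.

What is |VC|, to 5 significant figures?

38.060

V is at the origin; VR is horizontal with |VR| = 41.7 and R on the −x side, so R = (-41.700, 0.0000). V and W share the same x with |VW| = 24.2 and W on the −y side, so W = (0.0000, -24.200). The virtual corner opposite V is at (-41.700, -24.200). A1 meets RL tangentially, so CL is at right angles to RL and the tangent condition forces CQ to be normal to QW, with radius 7.5, so the center C sits 7.5 in from both sides at C = (-34.200, -16.700). Then |VC| = |C − V| = 38.060.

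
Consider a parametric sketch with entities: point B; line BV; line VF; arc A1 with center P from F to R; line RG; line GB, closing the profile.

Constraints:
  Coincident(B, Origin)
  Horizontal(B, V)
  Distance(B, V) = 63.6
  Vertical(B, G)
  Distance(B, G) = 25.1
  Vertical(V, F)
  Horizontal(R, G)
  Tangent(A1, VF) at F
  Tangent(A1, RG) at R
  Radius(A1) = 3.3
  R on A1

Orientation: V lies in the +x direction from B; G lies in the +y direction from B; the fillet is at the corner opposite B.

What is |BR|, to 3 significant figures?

65.3

The virtual corner opposite B is at (63.6, 25.1). The tangent condition forces PF to be normal to VF and since A1 is tangent to RG there, PR ⟂ RG, with radius 3.3, so the center P sits 3.3 in from both sides at P = (60.3, 21.8). That places the tangent points at F = (63.6, 21.8) on VF and R = (60.3, 25.1) on RG. Then |BR| = |R − B| = 65.3.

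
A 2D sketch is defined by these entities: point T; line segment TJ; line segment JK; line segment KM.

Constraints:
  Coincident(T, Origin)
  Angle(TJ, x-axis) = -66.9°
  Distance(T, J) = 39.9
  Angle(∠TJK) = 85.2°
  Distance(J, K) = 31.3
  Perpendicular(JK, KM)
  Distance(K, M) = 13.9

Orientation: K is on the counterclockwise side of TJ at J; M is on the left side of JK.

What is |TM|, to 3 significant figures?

38.1

∠TJK = 85.2°, so JK runs at -66.9° + (180° − 85.2°) = 27.9° from the x-axis; with |JK| = 31.3, K = J + 31.3·(cos 27.9°, sin 27.9°) = (43.3, -22.1). JK ⟂ KM; with |KM| = 13.9 on the left of JK, M = K + 13.9·(-0.468, 0.884) = (36.8, -9.77). Then |TM| = |M − T| = 38.1.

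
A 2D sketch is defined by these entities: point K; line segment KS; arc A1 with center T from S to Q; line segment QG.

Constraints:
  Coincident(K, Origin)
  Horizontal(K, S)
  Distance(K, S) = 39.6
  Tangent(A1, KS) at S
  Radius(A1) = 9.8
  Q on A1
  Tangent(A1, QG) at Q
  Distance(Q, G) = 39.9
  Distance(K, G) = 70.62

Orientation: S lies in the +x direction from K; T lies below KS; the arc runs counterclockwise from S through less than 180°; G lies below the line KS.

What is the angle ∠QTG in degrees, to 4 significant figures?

76.20°

Checks: |TQ| = 9.800 ✓; ∠(TQ, QG) = 90.00° ✓; |QG| = 39.90 ✓; |KG| = 70.62 ✓.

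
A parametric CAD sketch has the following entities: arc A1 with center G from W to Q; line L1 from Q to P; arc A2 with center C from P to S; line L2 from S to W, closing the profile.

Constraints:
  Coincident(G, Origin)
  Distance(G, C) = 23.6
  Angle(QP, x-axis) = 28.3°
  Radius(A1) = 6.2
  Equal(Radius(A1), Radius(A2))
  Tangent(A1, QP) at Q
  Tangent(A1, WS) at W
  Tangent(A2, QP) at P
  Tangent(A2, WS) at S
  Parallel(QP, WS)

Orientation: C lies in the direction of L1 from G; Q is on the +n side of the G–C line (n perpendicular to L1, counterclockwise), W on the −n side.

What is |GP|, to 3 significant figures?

24.4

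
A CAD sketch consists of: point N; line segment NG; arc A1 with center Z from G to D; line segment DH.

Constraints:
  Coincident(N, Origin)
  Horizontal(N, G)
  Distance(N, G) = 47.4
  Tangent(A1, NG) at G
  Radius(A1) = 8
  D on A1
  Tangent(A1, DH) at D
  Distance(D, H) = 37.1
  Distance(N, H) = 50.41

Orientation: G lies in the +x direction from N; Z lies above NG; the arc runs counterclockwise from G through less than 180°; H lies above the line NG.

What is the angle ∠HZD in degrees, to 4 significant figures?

77.83°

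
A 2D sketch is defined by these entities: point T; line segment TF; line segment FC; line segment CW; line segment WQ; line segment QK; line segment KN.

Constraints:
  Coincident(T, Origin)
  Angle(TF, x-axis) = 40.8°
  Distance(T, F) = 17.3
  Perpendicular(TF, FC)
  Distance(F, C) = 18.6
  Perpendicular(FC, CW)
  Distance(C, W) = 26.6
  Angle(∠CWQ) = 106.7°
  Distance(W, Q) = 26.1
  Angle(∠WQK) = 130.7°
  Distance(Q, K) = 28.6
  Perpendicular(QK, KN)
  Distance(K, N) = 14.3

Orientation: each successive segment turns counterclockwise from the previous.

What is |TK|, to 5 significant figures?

30.525

∠CWQ = 106.7° gives WQ at -65.900° from the x-axis; with |WQ| = 26.1, Q = (-8.5363, -15.822). ∠WQK = 130.7° gives QK at -16.600° from the x-axis; with |QK| = 28.6, K = (18.872, -23.992). Then |TK| = |K − T| = 30.525.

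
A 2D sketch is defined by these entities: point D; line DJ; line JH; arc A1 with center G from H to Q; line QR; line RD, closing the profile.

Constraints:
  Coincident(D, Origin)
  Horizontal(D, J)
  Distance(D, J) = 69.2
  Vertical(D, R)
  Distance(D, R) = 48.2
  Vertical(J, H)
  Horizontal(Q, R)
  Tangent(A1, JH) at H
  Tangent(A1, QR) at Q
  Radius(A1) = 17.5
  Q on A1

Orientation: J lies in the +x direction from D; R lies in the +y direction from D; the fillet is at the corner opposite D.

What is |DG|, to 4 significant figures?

60.13

D is at the origin; DJ is horizontal with |DJ| = 69.2 and J on the +x side, so J = (69.20, 0.000). D and R share the same x with |DR| = 48.2 and R on the +y side, so R = (0.000, 48.20). The virtual corner opposite D is at (69.20, 48.20). A1 meets JH tangentially, so GH is at right angles to JH and tangency of A1 to QR means the radius GQ is perpendicular to QR, with radius 17.5, so the center G sits 17.5 in from both sides at G = (51.70, 30.70). Then |DG| = |G − D| = 60.13.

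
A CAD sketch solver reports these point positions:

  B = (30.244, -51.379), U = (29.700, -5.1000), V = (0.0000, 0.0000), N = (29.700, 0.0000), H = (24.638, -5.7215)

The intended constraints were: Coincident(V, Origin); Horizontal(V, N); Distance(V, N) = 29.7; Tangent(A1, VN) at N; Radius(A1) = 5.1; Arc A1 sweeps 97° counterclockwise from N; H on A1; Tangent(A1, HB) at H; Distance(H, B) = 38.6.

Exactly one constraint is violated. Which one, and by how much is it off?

Distance(H, B) = 38.6 — off by 7.40.

V = (0.00, 0.00) ✓; V.y = 0.00, N.y = 0.00 ✓; |VN| = 29.70 ✓; ∠(UN, NV) = 90.00° ✓; |UN| = 5.100 ✓; bearing(U→H) − bearing(U→N) = 97.00° ✓; |UH| = 5.100 ✓; ∠(UH, HB) = 90.00° ✓; |HB| = 46.00 ✗.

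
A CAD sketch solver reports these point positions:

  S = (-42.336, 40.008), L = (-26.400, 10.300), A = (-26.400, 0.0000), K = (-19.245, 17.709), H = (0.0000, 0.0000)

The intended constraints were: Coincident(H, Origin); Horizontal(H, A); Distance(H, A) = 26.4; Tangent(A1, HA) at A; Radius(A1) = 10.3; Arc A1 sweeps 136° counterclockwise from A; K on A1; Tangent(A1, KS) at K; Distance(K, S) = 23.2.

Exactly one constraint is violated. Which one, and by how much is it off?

Distance(K, S) = 23.2 — off by 8.90.

H = (0.00, 0.00) ✓; H.y = 0.00, A.y = 0.00 ✓; |HA| = 26.40 ✓; ∠(LA, AH) = 90.00° ✓; |LA| = 10.30 ✓; bearing(L→K) − bearing(L→A) = 136.0° ✓; |LK| = 10.30 ✓; ∠(LK, KS) = 90.00° ✓; |KS| = 32.10 ✗.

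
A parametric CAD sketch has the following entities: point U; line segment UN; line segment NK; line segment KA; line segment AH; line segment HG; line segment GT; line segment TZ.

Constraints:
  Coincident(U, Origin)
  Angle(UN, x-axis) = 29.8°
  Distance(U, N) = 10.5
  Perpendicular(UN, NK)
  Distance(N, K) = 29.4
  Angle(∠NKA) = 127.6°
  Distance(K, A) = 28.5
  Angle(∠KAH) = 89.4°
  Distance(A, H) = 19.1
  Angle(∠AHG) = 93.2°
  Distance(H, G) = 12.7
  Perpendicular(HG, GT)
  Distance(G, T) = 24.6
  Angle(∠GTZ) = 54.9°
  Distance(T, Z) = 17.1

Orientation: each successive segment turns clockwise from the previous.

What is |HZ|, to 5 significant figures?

14.824

HG is perpendicular to GT, so GT runs at -20.000°; with |GT| = 24.6, T = (22.675, -35.561). ∠GTZ = 54.9° gives TZ at -145.10° from the x-axis; with |TZ| = 17.1, Z = (8.6502, -45.345). Then |HZ| = |Z − H| = 14.824.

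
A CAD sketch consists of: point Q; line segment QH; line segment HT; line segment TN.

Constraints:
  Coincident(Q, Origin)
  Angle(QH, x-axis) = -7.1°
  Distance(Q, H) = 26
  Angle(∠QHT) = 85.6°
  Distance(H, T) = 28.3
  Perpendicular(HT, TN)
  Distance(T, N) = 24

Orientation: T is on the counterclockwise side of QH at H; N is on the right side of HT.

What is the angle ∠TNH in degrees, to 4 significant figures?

49.70°

Q is at the origin; QH runs at -7.1° with length 26.0, so H = 26.0·(cos -7.1°, sin -7.1°) = (25.80, -3.214). ∠QHT = 85.6°, so HT runs at -7.1° + (180° − 85.6°) = 87.30° from the x-axis; with |HT| = 28.3, T = H + 28.3·(cos 87.30°, sin 87.30°) = (27.13, 25.05). HT is perpendicular to TN; with |TN| = 24.0 on the right of HT, N = T + 24.0·(0.9989, -0.04711) = (51.11, 23.92). Then cos ∠TNH = NT·NH / (|NT||NH|), giving 49.70°.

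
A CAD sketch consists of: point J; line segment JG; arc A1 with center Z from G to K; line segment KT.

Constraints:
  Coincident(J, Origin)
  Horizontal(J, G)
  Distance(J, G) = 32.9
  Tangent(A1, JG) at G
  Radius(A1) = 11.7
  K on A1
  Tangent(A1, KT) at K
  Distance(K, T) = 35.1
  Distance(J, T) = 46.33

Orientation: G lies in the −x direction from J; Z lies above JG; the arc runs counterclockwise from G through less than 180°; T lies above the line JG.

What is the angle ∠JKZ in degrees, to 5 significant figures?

167.13°

Checks: ∠(ZG, GJ) = 90.00° ✓; |ZK| = 11.70 ✓; ∠(ZK, KT) = 90.00° ✓; |KT| = 35.10 ✓; |JT| = 46.33 ✓.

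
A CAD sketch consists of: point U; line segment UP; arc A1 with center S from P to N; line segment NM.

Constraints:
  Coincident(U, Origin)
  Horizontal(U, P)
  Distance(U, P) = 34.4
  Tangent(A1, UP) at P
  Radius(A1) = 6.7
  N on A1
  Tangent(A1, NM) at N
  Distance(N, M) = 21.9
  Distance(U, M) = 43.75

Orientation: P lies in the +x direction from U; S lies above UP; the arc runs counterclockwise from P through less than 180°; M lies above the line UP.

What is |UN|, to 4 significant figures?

41.64

Checks: |SN| = 6.700 ✓; ∠(SN, NM) = 90.00° ✓; |NM| = 21.90 ✓; |UM| = 43.75 ✓.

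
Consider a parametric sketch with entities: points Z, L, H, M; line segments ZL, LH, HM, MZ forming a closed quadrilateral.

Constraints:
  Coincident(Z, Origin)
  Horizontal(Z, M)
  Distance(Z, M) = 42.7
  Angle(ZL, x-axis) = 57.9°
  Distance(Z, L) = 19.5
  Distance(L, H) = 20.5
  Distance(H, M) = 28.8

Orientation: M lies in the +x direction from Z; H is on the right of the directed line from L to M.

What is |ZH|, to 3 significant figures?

14.6

Checks: Z.y = 0.00, M.y = 0.00 ✓; |LH| = 20.50 ✓; |HM| = 28.80 ✓.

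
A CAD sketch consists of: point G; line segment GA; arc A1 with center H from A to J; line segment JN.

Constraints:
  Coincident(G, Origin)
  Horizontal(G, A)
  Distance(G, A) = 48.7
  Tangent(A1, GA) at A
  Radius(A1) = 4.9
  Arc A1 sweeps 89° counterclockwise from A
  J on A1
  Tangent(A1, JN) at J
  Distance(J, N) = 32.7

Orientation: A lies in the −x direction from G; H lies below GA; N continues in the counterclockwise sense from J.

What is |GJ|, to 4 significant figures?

53.82

G is at the origin; GA is horizontal with |GA| = 48.7 and A on the −x side, so A = (-48.70, 0.000). The tangent condition forces HA to be normal to GA, so H = A + (0, -4.9) = (-48.70, -4.900). On A1, A sits at bearing 90° from H; an 89° counterclockwise sweep puts J at bearing 179°, so J = H + 4.9·(cos 179°, sin 179°) = (-53.60, -4.814). Then |GJ| = |J − G| = 53.82.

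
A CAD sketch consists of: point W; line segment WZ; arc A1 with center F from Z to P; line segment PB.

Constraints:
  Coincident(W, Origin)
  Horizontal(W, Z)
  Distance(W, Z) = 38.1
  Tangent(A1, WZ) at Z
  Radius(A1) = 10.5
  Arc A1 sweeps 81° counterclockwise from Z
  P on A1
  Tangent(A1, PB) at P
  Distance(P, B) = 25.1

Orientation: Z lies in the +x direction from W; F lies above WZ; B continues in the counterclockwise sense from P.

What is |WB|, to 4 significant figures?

62.27

W is at the origin; W and Z share the same y with |WZ| = 38.1 and Z on the +x side, so Z = (38.10, 0.000). A1 meets WZ tangentially, so FZ is at right angles to WZ, so F = Z + (0, 10.5) = (38.10, 10.50). On A1, Z sits at bearing -90° from F; an 81° counterclockwise sweep puts P at bearing -9°, so P = F + 10.5·(cos -9°, sin -9°) = (48.47, 8.857). Tangency of A1 to PB means the radius FP is perpendicular to PB, so PB runs along (−sin -9°, cos -9°); with |PB| = 25.1, B = (52.40, 33.65). Then |WB| = |B − W| = 62.27.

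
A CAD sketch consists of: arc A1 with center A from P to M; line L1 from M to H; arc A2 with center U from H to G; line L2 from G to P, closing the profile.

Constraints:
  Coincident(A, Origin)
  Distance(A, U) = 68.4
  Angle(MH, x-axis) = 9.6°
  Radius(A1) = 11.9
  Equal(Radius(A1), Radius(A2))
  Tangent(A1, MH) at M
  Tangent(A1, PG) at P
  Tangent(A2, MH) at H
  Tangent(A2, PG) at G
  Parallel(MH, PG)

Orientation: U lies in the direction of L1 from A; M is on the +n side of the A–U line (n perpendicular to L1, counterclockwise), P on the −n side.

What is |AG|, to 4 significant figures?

69.43

Tangency of A1 to both parallel lines with radius 11.9 puts M and P at A ± 11.9·n: M = (-1.985, 11.73), P = (1.985, -11.73). Equal radii place H and G the same way about U: H = U + 11.9·n = (65.46, 23.14), G = U − 11.9·n = (69.43, -0.3264). Then |AG| = |G − A| = 69.43.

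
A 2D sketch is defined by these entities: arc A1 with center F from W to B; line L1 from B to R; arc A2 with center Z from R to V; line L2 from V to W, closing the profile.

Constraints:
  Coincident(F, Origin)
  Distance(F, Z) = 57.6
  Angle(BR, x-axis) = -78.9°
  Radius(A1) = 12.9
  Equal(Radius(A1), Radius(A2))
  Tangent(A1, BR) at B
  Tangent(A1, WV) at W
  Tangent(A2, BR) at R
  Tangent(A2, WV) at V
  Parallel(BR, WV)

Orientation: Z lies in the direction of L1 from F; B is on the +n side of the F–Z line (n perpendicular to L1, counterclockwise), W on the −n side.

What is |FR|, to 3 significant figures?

59.0

The slot axis is L1's direction at -78.9°, so u = (cos -78.9°, sin -78.9°) = (0.193, -0.981) and n = (−sin -78.9°, cos -78.9°) = (0.981, 0.193). F is at the origin and Z lies 57.6 along u from F, so Z = 57.6·u = (11.1, -56.5). Tangency of A1 to both parallel lines with radius 12.9 puts B and W at F ± 12.9·n: B = (12.7, 2.48), W = (-12.7, -2.48). Equal radii place R and V the same way about Z: R = Z + 12.9·n = (23.7, -54.0), V = Z − 12.9·n = (-1.57, -59.0). Then |FR| = |R − F| = 59.0.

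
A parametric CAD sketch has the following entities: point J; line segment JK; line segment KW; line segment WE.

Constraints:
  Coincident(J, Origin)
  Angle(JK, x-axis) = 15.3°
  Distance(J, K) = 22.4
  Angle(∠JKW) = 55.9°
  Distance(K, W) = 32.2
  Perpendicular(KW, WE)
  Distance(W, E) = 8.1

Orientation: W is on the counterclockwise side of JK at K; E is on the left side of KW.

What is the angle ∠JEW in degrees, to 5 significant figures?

118.01°

J is at the origin; JK runs at 15.3° with length 22.4, so K = 22.4·(cos 15.3°, sin 15.3°) = (21.606, 5.9108). ∠JKW = 55.9°, so KW runs at 15.3° + (180° − 55.9°) = 139.40° from the x-axis; with |KW| = 32.2, W = K + 32.2·(cos 139.40°, sin 139.40°) = (-2.8424, 26.866). KW is perpendicular to WE; with |WE| = 8.1 on the left of KW, E = W + 8.1·(-0.65077, -0.75927) = (-8.1137, 20.716). Then cos ∠JEW = EJ·EW / (|EJ||EW|), giving 118.01°.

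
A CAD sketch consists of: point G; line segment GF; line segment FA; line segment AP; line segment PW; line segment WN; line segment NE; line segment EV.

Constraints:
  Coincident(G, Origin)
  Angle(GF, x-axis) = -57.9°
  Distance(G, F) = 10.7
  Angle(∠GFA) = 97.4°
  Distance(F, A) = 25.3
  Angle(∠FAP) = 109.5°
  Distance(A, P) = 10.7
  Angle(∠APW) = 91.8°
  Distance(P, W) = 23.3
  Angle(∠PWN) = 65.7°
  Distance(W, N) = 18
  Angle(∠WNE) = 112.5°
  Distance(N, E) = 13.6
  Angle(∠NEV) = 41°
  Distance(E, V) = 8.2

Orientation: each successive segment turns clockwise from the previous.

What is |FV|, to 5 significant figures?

17.183

∠WNE = 112.5° gives NE at -121.00° from the x-axis; with |NE| = 13.6, E = (-7.9384, -25.434). ∠NEV = 41.0° gives EV at 100.00° from the x-axis; with |EV| = 8.2, V = (-9.3623, -17.358). Then |FV| = |V − F| = 17.183.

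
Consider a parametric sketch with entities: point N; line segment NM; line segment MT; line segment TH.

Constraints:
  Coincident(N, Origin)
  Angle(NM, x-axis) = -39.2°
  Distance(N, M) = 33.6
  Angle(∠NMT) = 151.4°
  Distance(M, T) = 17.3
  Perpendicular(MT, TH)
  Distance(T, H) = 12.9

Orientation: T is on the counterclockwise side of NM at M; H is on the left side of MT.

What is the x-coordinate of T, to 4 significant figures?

43.04

N is at the origin; NM runs at -39.2° with length 33.6, so M = 33.6·(cos -39.2°, sin -39.2°) = (26.04, -21.24). ∠NMT = 151.4°, so MT runs at -39.2° + (180° − 151.4°) = -10.60° from the x-axis; with |MT| = 17.3, T = M + 17.3·(cos -10.60°, sin -10.60°) = (43.04, -24.42). So T.x = 43.04.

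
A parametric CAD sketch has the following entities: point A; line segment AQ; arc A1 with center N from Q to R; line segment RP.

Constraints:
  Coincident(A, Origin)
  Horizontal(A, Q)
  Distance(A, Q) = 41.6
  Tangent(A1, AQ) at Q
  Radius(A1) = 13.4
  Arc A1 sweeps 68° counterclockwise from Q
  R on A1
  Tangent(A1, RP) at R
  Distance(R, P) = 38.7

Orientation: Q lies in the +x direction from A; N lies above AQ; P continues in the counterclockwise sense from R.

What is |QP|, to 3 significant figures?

51.8

A is at the origin; AQ is horizontal with |AQ| = 41.6 and Q on the +x side, so Q = (41.6, 0.00). Since A1 is tangent to AQ there, NQ ⟂ AQ, so N = Q + (0, 13.4) = (41.6, 13.4). On A1, Q sits at bearing -90° from N; a 68° counterclockwise sweep puts R at bearing -22°, so R = N + 13.4·(cos -22°, sin -22°) = (54.0, 8.38). A1 meets RP tangentially, so NR is at right angles to RP, so RP runs along (−sin -22°, cos -22°); with |RP| = 38.7, P = (68.5, 44.3). Then |QP| = |P − Q| = 51.8.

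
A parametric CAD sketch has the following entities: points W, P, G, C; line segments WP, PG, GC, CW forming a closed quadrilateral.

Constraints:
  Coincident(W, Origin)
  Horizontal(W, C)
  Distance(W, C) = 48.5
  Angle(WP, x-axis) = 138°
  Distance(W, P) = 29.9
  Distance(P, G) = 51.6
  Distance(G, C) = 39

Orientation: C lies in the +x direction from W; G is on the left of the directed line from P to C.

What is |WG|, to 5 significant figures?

43.096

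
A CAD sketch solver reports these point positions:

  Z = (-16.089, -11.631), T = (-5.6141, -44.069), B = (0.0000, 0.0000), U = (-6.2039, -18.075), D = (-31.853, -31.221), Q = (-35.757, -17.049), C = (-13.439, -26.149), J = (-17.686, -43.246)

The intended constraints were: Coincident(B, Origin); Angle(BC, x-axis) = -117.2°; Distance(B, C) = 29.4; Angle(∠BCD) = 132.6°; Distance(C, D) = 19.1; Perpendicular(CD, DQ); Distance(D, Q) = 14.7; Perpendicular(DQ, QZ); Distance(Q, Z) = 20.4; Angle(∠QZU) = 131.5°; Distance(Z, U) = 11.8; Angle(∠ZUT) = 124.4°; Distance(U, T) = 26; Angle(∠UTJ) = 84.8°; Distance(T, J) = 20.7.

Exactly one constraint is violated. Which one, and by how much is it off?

Distance(T, J) = 20.7 — off by 8.60.

B = (0.00, 0.00) ✓; BC at -117.2° ✓; |BC| = 29.40 ✓; ∠BCD = 132.6° ✓; |CD| = 19.10 ✓; ∠(CD, DQ) = 90.00° ✓; |DQ| = 14.70 ✓; ∠(DQ, QZ) = 90.00° ✓; |QZ| = 20.40 ✓; ∠QZU = 131.5° ✓; |ZU| = 11.80 ✓; ∠ZUT = 124.4° ✓; |UT| = 26.00 ✓; ∠UTJ = 84.80° ✓; |TJ| = 12.10 ✗.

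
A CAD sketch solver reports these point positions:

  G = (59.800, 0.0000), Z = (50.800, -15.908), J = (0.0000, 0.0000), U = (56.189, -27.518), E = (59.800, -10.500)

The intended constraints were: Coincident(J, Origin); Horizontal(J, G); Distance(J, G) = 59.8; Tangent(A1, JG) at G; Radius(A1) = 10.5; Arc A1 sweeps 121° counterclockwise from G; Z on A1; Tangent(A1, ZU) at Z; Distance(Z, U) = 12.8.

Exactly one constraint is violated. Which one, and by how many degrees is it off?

Tangent(A1, ZU) at Z — off by 6.10°.

J = (0.00, 0.00) ✓; J.y = 0.00, G.y = 0.00 ✓; |JG| = 59.80 ✓; ∠(EG, GJ) = 90.00° ✓; |EG| = 10.50 ✓; bearing(E→Z) − bearing(E→G) = 121.0° ✓; |EZ| = 10.50 ✓; ∠(EZ, ZU) = 96.10° ✗; |ZU| = 12.80 ✓.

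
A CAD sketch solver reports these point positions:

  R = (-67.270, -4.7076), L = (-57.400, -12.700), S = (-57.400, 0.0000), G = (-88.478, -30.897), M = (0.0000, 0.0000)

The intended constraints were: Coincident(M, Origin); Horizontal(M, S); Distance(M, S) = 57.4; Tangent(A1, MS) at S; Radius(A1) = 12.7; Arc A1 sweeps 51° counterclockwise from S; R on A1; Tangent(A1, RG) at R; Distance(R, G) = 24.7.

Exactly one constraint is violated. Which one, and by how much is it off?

Distance(R, G) = 24.7 — off by 9.00.

M = (0.00, 0.00) ✓; M.y = 0.00, S.y = 0.00 ✓; |MS| = 57.40 ✓; ∠(LS, SM) = 90.00° ✓; |LS| = 12.70 ✓; bearing(L→R) − bearing(L→S) = 51.00° ✓; |LR| = 12.70 ✓; ∠(LR, RG) = 90.00° ✓; |RG| = 33.70 ✗.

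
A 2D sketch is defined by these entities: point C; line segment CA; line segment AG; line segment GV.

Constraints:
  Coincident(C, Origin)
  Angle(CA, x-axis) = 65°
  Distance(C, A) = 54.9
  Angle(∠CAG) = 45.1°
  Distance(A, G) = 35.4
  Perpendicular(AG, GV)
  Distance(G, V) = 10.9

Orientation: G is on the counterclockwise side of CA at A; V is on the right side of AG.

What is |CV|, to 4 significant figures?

49.90

C is at the origin; CA runs at 65.0° with length 54.9, so A = 54.9·(cos 65.0°, sin 65.0°) = (23.20, 49.76). ∠CAG = 45.1°, so AG runs at 65.0° + (180° − 45.1°) = 199.9° from the x-axis; with |AG| = 35.4, G = A + 35.4·(cos 199.9°, sin 199.9°) = (-10.08, 37.71). AG is perpendicular to GV; with |GV| = 10.9 on the right of AG, V = G + 10.9·(-0.3404, 0.9403) = (-13.79, 47.96). Then |CV| = |V − C| = 49.90.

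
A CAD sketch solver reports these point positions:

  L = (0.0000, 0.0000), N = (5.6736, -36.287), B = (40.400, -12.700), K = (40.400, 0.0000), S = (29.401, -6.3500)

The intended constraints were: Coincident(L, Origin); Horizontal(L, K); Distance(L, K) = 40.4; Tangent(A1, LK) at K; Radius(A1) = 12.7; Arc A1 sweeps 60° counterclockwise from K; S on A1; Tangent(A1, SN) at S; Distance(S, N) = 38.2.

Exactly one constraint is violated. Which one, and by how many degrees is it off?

Tangent(A1, SN) at S — off by 8.40°.

L = (0.00, 0.00) ✓; L.y = 0.00, K.y = 0.00 ✓; |LK| = 40.40 ✓; ∠(BK, KL) = 90.00° ✓; |BK| = 12.70 ✓; bearing(B→S) − bearing(B→K) = 60.00° ✓; |BS| = 12.70 ✓; ∠(BS, SN) = 98.40° ✗; |SN| = 38.20 ✓.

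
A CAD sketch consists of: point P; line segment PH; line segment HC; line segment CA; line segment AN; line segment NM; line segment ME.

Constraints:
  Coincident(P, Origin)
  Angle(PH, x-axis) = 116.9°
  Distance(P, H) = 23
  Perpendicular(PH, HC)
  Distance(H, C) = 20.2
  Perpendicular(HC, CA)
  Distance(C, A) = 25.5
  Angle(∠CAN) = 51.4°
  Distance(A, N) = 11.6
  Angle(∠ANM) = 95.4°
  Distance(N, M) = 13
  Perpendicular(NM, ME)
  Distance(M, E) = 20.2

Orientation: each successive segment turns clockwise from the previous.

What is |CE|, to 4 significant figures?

23.75

P is at the origin; PH runs at 116.9° with length 23.0, so H = (-10.41, 20.51). The perpendicularity gives HC at right angles to PH, so HC runs at 26.90°; with |HC| = 20.2, C = (7.608, 29.65). The perpendicularity gives CA at right angles to HC, so CA runs at -63.10°; with |CA| = 25.5, A = (19.15, 6.910). ∠CAN = 51.4° gives AN at 168.3° from the x-axis; with |AN| = 11.6, N = (7.786, 9.262). ∠ANM = 95.4° gives NM at 83.70° from the x-axis; with |NM| = 13.0, M = (9.213, 22.18). NM ⟂ ME, so ME runs at -6.300°; with |ME| = 20.2, E = (29.29, 19.97). Then |CE| = |E − C| = 23.75.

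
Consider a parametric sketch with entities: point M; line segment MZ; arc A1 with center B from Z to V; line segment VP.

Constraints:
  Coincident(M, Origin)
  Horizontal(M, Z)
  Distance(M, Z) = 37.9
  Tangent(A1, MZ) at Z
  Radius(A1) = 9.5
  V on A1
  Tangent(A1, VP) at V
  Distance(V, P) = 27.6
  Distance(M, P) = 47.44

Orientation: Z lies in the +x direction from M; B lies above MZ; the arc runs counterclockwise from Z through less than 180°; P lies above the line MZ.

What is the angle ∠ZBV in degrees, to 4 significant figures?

126.3°

Checks: |BV| = 9.500 ✓; ∠(BV, VP) = 90.00° ✓; |VP| = 27.60 ✓; |MP| = 47.44 ✓.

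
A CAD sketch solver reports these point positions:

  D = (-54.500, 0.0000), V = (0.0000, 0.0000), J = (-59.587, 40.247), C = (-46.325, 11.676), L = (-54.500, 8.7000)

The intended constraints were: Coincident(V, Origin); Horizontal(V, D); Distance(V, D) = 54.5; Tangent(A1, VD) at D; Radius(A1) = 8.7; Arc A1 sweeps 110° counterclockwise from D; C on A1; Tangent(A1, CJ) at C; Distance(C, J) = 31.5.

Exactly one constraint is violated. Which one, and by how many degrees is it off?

Tangent(A1, CJ) at C — off by 4.90°.

V = (0.00, 0.00) ✓; V.y = 0.00, D.y = 0.00 ✓; |VD| = 54.50 ✓; ∠(LD, DV) = 90.00° ✓; |LD| = 8.700 ✓; bearing(L→C) − bearing(L→D) = 110.0° ✓; |LC| = 8.700 ✓; ∠(LC, CJ) = 85.10° ✗; |CJ| = 31.50 ✓.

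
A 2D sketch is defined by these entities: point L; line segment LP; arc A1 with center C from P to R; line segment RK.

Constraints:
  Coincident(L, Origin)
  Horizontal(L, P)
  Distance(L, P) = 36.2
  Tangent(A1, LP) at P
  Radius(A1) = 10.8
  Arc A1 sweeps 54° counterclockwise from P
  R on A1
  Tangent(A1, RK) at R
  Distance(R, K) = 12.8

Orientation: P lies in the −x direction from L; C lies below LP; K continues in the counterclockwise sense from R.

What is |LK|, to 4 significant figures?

54.51

L is at the origin; L and P share the same y with |LP| = 36.2 and P on the −x side, so P = (-36.20, 0.000). The tangent condition forces CP to be normal to LP, so C = P + (0, -10.8) = (-36.20, -10.80). On A1, P sits at bearing 90° from C; a 54° counterclockwise sweep puts R at bearing 144°, so R = C + 10.8·(cos 144°, sin 144°) = (-44.94, -4.452). Tangency of A1 to RK means the radius CR is perpendicular to RK, so RK runs along (−sin 144°, cos 144°); with |RK| = 12.8, K = (-52.46, -14.81). Then |LK| = |K − L| = 54.51.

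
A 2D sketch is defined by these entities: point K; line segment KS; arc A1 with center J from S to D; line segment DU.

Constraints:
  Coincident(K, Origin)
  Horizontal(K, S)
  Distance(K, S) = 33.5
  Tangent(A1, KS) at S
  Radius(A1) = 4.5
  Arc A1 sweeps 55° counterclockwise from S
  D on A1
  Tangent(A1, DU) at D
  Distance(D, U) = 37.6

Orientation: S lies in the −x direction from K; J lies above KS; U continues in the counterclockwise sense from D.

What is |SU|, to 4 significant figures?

41.33

K is at the origin; K and S share the same y with |KS| = 33.5 and S on the −x side, so S = (-33.50, 0.000). The tangent condition forces JS to be normal to KS, so J = S + (0, 4.5) = (-33.50, 4.500). On A1, S sits at bearing -90° from J; a 55° counterclockwise sweep puts D at bearing -35°, so D = J + 4.5·(cos -35°, sin -35°) = (-29.81, 1.919). A1 meets DU tangentially, so JD is at right angles to DU, so DU runs along (−sin -35°, cos -35°); with |DU| = 37.6, U = (-8.247, 32.72). Then |SU| = |U − S| = 41.33.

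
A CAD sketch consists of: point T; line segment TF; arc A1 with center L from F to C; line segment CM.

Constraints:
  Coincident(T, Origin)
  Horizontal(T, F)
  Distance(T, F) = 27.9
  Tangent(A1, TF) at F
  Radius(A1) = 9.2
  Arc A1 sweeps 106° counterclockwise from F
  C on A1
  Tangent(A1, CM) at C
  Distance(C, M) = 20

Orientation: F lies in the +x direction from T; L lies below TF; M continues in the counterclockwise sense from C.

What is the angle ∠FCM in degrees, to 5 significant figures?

127.00°

T is at the origin; TF is horizontal with |TF| = 27.9 and F on the +x side, so F = (27.900, 0.0000). A1 meets TF tangentially, so LF is at right angles to TF, so L = F + (0, -9.2) = (27.900, -9.2000). On A1, F sits at bearing 90° from L; a 106° counterclockwise sweep puts C at bearing 196°, so C = L + 9.2·(cos 196°, sin 196°) = (19.056, -11.736). Since A1 is tangent to CM there, LC ⟂ CM, so CM runs along (−sin 196°, cos 196°); with |CM| = 20.0, M = (24.569, -30.961). Then cos ∠FCM = CF·CM / (|CF||CM|), giving 127.00°.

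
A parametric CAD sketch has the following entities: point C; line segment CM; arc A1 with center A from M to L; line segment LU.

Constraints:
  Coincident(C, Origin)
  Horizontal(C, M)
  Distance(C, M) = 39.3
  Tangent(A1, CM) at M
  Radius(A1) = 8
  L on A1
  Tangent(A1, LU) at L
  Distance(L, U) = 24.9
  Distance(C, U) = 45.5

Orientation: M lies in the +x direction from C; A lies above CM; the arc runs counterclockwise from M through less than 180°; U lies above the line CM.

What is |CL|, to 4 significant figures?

47.53

C is at the origin; C and M share the same y with |CM| = 39.3 and M on the +x side, so M = (39.30, 0.000). Tangency of A1 to CM means the radius AM is perpendicular to CM, so A = M + (0, 8) = (39.30, 8.000). Since AL ⟂ LU (tangency), |AU| = √(8.0² + 24.9²) = 26.15 regardless of where L sits on A1. So U lies on both circle(C, 45.5) and circle(A, 26.15); the above-CM intersection is U = (31.40, 32.93). L is the foot of the tangent from U: L = (45.82, 12.63).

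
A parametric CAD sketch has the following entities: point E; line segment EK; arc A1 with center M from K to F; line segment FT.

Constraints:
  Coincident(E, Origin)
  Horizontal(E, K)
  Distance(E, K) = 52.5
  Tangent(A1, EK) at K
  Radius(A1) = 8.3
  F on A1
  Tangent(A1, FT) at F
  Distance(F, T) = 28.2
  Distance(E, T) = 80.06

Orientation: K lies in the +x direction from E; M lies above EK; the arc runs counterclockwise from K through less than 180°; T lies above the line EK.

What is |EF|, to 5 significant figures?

59.392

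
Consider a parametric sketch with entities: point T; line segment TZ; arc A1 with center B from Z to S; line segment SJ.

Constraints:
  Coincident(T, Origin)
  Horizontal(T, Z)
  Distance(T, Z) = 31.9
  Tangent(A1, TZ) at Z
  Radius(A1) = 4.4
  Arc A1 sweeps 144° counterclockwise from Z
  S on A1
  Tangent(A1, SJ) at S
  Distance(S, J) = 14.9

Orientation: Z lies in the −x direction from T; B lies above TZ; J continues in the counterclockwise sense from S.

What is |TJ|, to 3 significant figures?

44.6

On A1, Z sits at bearing -90° from B; a 144° counterclockwise sweep puts S at bearing 54°, so S = B + 4.4·(cos 54°, sin 54°) = (-29.3, 7.96). A1 meets SJ tangentially, so BS is at right angles to SJ, so SJ runs along (−sin 54°, cos 54°); with |SJ| = 14.9, J = (-41.4, 16.7). Then |TJ| = |J − T| = 44.6.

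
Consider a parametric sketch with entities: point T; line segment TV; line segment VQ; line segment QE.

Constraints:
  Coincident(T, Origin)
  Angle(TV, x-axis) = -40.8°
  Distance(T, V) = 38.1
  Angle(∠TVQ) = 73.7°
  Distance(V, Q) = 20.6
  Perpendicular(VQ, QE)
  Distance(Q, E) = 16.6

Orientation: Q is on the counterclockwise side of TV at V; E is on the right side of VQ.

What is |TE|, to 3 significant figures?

54.1

T is at the origin; TV runs at -40.8° with length 38.1, so V = 38.1·(cos -40.8°, sin -40.8°) = (28.8, -24.9). ∠TVQ = 73.7°, so VQ runs at -40.8° + (180° − 73.7°) = 65.5° from the x-axis; with |VQ| = 20.6, Q = V + 20.6·(cos 65.5°, sin 65.5°) = (37.4, -6.15). VQ is perpendicular to QE; with |QE| = 16.6 on the right of VQ, E = Q + 16.6·(0.910, -0.415) = (52.5, -13.0). Then |TE| = |E − T| = 54.1.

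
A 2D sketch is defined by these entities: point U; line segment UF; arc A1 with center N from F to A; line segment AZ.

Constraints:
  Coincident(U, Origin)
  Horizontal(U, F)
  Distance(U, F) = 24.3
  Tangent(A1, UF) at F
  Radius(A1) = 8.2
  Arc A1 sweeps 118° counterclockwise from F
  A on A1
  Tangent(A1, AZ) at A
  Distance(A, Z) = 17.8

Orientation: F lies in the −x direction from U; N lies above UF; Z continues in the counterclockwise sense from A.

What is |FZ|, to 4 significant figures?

27.79

U is at the origin; UF is horizontal with |UF| = 24.3 and F on the −x side, so F = (-24.30, 0.000). A1 meets UF tangentially, so NF is at right angles to UF, so N = F + (0, 8.2) = (-24.30, 8.200). On A1, F sits at bearing -90° from N; a 118° counterclockwise sweep puts A at bearing 28°, so A = N + 8.2·(cos 28°, sin 28°) = (-17.06, 12.05). Tangency of A1 to AZ means the radius NA is perpendicular to AZ, so AZ runs along (−sin 28°, cos 28°); with |AZ| = 17.8, Z = (-25.42, 27.77). Then |FZ| = |Z − F| = 27.79.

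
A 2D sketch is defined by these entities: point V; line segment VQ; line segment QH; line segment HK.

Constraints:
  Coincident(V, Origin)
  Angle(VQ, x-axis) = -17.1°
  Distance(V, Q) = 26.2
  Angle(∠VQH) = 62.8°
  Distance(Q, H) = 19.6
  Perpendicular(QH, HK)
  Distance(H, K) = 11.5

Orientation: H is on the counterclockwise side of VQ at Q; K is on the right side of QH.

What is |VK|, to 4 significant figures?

35.63

V is at the origin; VQ runs at -17.1° with length 26.2, so Q = 26.2·(cos -17.1°, sin -17.1°) = (25.04, -7.704). ∠VQH = 62.8°, so QH runs at -17.1° + (180° − 62.8°) = 100.1° from the x-axis; with |QH| = 19.6, H = Q + 19.6·(cos 100.1°, sin 100.1°) = (21.60, 11.59). The perpendicularity gives HK at right angles to QH; with |HK| = 11.5 on the right of QH, K = H + 11.5·(0.9845, 0.1754) = (32.93, 13.61). Then |VK| = |K − V| = 35.63.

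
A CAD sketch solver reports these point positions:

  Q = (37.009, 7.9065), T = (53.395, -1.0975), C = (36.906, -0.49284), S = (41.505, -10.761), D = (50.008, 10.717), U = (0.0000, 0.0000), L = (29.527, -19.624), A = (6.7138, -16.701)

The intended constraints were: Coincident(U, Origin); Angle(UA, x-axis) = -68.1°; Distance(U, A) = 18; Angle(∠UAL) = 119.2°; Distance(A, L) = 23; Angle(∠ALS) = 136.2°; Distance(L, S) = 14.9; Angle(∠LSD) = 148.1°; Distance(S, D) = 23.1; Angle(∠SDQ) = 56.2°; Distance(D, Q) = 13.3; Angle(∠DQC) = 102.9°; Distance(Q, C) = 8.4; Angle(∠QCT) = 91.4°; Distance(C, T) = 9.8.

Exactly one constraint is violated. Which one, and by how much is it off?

Distance(C, T) = 9.8 — off by 6.70.

U = (0.00, 0.00) ✓; UA at -68.10° ✓; |UA| = 18.00 ✓; ∠UAL = 119.2° ✓; |AL| = 23.00 ✓; ∠ALS = 136.2° ✓; |LS| = 14.90 ✓; ∠LSD = 148.1° ✓; |SD| = 23.10 ✓; ∠SDQ = 56.20° ✓; |DQ| = 13.30 ✓; ∠DQC = 102.9° ✓; |QC| = 8.400 ✓; ∠QCT = 91.40° ✓; |CT| = 16.50 ✗.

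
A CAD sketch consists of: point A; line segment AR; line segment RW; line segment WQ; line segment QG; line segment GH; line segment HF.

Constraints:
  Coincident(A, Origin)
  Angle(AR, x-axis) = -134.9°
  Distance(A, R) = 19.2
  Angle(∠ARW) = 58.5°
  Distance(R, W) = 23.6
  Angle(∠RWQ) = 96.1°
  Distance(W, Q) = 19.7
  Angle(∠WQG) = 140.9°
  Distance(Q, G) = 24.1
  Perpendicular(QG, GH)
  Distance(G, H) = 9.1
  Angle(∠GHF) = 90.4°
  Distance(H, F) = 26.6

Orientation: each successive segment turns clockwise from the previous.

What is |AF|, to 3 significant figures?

10.0

A is at the origin; AR runs at -134.9° with length 19.2, so R = (-13.6, -13.6). ∠ARW = 58.5° gives RW at 104° from the x-axis; with |RW| = 23.6, W = (-19.1, 9.34). ∠RWQ = 96.1° gives WQ at 19.7° from the x-axis; with |WQ| = 19.7, Q = (-0.555, 16.0). ∠WQG = 140.9° gives QG at -19.4° from the x-axis; with |QG| = 24.1, G = (22.2, 7.97). The perpendicularity gives GH at right angles to QG, so GH runs at -109°; with |GH| = 9.1, H = (19.2, -0.609). ∠GHF = 90.4° gives HF at 161° from the x-axis; with |HF| = 26.6, F = (-6.00, 8.05). Then |AF| = |F − A| = 10.0.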